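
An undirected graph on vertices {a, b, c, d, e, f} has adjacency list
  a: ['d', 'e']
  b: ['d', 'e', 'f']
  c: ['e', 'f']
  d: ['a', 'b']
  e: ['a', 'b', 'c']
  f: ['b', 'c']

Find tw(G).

2

A width-2 tree decomposition is:
Bags: B1 = {a, b, d}  B2 = {a, b, e}  B3 = {b, e, f}  B4 = {c, e, f}
Tree: B1–B2, B2–B3, B3–B4
The largest bag has 3 vertices, giving width 2; this decomposition certifies tw(G) ≤ 2. For the lower bound, G contains the cycle d–a–e–b–d, so G is not a forest; only forests have treewidth ≤ 1, hence tw(G) ≥ 2. Hence tw(G) = 2 exactly.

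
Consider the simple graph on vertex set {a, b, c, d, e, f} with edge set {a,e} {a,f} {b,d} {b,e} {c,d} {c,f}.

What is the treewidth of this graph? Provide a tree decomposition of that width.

Each bag holds 3 vertices, so the decomposition has width 2, which upper-bounds the treewidth. Since a–e–b–d–c–f–a is a cycle in G, G is not acyclic. Forests are exactly the graphs of treewidth ≤ 1, so tw(G) ≥ 2. Hence tw(G) = 2 exactly.

Treewidth 2.
One optimal decomposition is:
Bags: B1 = {a, b, e}  B2 = {a, b, d}  B3 = {a, c, d}  B4 = {a, c, f}
Tree: B1–B2, B2–B3, B3–B4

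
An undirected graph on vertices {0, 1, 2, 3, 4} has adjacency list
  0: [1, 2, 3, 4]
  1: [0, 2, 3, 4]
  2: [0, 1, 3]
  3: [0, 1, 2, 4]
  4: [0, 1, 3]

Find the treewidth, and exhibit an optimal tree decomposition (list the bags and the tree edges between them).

Treewidth 3.
One such decomposition:
Bags: B1 = {0, 1, 3, 4}  B2 = {0, 1, 2, 3}
Tree: B1–B2

Every bag has size at most 4, so the width is 4 − 1 = 3 and tw(G) ≤ 3. On the other hand G contains the 4-clique {0, 1, 2, 3}. A clique must lie in a single bag of any decomposition, so no decomposition can have width below 3. Combining the bounds, tw(G) = 3.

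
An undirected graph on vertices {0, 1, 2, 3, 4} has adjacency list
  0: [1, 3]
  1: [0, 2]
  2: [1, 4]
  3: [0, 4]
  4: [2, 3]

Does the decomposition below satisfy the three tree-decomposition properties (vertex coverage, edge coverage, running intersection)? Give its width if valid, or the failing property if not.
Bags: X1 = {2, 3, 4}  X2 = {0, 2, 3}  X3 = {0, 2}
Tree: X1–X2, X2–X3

A tree decomposition must satisfy three properties: every vertex lies in some bag; for every edge, both endpoints lie together in some bag; and for every vertex, the bags containing it form a connected subtree. Here vertex 1 appears in no bag, so the decomposition is invalid.

No — vertex 1 appears in no bag.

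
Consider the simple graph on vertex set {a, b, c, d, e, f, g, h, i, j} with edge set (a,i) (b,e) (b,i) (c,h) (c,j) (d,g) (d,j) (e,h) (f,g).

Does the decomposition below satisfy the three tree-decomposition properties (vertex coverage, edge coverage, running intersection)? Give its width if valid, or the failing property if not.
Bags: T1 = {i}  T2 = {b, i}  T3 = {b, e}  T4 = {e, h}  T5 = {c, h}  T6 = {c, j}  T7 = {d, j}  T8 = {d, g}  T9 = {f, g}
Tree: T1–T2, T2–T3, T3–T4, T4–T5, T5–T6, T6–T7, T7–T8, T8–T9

A tree decomposition must satisfy three properties: every vertex lies in some bag; for every edge, both endpoints lie together in some bag; and for every vertex, the bags containing it form a connected subtree. Here vertex a appears in no bag, so the decomposition is invalid.

No — vertex a appears in no bag.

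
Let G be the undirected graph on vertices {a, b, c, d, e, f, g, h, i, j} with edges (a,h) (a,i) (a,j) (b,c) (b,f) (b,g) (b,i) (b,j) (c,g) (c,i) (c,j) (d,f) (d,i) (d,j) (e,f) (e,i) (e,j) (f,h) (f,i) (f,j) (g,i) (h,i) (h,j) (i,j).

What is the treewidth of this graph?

3

A width-3 tree decomposition is:
Bags: B1 = {b, c, i, j}  B2 = {b, f, i, j}  B3 = {b, c, g, i}  B4 = {d, f, i, j}  B5 = {e, f, i, j}  B6 = {f, h, i, j}  B7 = {a, h, i, j}
Tree: B1–B2, B1–B3, B2–B4, B4–B5, B5–B6, B6–B7
Each bag holds 4 vertices, so the decomposition has width 3, which upper-bounds the treewidth. On the other hand G contains the 4-clique {b, c, g, i}. A clique must lie in a single bag of any decomposition, so no decomposition can have width below 3. Combining the bounds, tw(G) = 3.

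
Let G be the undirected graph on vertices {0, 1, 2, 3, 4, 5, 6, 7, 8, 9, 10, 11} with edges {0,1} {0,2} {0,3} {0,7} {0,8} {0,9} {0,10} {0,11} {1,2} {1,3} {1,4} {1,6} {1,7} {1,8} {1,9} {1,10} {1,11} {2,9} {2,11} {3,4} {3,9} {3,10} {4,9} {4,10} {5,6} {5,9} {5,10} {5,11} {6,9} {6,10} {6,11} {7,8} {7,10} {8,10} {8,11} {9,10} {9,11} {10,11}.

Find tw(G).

4

A width-4 tree decomposition is:
Bags: B1 = {0, 1, 9, 10, 11}  B2 = {0, 1, 3, 9, 10}  B3 = {0, 1, 2, 9, 11}  B4 = {1, 6, 9, 10, 11}  B5 = {1, 3, 4, 9, 10}  B6 = {5, 6, 9, 10, 11}  B7 = {0, 1, 8, 10, 11}  B8 = {0, 1, 7, 8, 10}
Tree: B1–B2, B1–B3, B1–B4, B2–B5, B4–B6, B1–B7, B7–B8
Every bag has size at most 5, so the width is 5 − 1 = 4 and tw(G) ≤ 4. For the lower bound, the 5 vertices {0, 1, 2, 9, 11} are pairwise adjacent, and any tree decomposition puts a clique entirely inside one bag — forcing width ≥ 4. Therefore the treewidth is 4.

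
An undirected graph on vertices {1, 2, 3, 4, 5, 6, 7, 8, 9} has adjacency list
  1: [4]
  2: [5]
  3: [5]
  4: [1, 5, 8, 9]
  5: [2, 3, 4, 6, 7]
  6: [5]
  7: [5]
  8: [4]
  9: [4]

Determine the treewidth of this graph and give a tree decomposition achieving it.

Every bag has size at most 2, so the width is 2 − 1 = 1 and tw(G) ≤ 1. Any graph with an edge has treewidth ≥ 1, and G has the edge 4–5. Hence tw(G) = 1 exactly.

Treewidth 1.
Bags: B1 = {4, 5}  B2 = {2, 5}  B3 = {3, 5}  B4 = {5, 6}  B5 = {4, 9}  B6 = {1, 4}  B7 = {4, 8}  B8 = {5, 7}
Tree: B1–B2, B1–B3, B3–B4, B1–B5, B1–B6, B5–B7, B2–B8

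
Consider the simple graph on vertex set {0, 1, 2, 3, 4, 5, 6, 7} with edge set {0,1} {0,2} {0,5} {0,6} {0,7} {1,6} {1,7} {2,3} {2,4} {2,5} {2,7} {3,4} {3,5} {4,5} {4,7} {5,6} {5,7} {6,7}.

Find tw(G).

A width-3 tree decomposition is:
Bags: B1 = {2, 4, 5, 7}  B2 = {2, 3, 4, 5}  B3 = {0, 2, 5, 7}  B4 = {0, 5, 6, 7}  B5 = {0, 1, 6, 7}
Tree: B1–B2, B1–B3, B3–B4, B4–B5
The largest bag has 4 vertices, giving width 3; this decomposition certifies tw(G) ≤ 3. Conversely, {0, 1, 6, 7} is a clique of size 4, and the vertices of any clique must share a bag in every tree decomposition; so some bag has ≥ 4 vertices and tw(G) ≥ 3. Hence tw(G) = 3 exactly.

3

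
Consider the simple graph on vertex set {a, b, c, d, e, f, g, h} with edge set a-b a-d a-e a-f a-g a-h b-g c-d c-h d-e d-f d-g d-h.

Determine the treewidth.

2

A width-2 tree decomposition is:
Bags: B1 = {a, d, f}  B2 = {a, d, g}  B3 = {a, d, h}  B4 = {a, d, e}  B5 = {c, d, h}  B6 = {a, b, g}
Tree: B1–B2, B2–B3, B1–B4, B3–B5, B2–B6
Each bag holds 3 vertices, so the decomposition has width 2, which upper-bounds the treewidth. On the other hand G contains the 3-clique {c, d, h}. A clique must lie in a single bag of any decomposition, so no decomposition can have width below 2. Hence tw(G) = 2 exactly.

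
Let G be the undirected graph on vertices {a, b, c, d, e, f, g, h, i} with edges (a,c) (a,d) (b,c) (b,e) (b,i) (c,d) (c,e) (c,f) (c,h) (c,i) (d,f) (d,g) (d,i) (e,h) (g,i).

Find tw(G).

A width-2 tree decomposition is:
Bags: B1 = {c, d, i}  B2 = {c, d, f}  B3 = {a, c, d}  B4 = {b, c, i}  B5 = {d, g, i}  B6 = {b, c, e}  B7 = {c, e, h}
Tree: B1–B2, B1–B3, B1–B4, B1–B5, B4–B6, B6–B7
Each bag holds 3 vertices, so the decomposition has width 2, which upper-bounds the treewidth. Conversely, {d, g, i} is a clique of size 3, and the vertices of any clique must share a bag in every tree decomposition; so some bag has ≥ 3 vertices and tw(G) ≥ 2. The upper and lower bounds meet at 2, so that is the treewidth.

2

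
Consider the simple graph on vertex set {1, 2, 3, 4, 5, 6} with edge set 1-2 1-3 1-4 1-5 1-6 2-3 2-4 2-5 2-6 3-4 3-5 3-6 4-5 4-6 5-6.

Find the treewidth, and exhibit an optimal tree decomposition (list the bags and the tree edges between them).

Treewidth 5.
One such decomposition:
Bags: B1 = {1, 2, 3, 4, 5, 6}
Tree: (single bag)

With just one bag of size 6, the width is 6 − 1 = 5, so tw(G) ≤ 5. On the other hand G contains the 6-clique {1, 2, 3, 4, 5, 6}. A clique must lie in a single bag of any decomposition, so no decomposition can have width below 5. Combining the bounds, tw(G) = 5.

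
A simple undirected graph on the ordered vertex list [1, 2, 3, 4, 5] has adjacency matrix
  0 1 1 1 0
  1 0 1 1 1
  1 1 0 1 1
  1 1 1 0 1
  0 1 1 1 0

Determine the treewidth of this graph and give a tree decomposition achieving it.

Every bag has size at most 4, so the width is 4 − 1 = 3 and tw(G) ≤ 3. Conversely, {1, 2, 3, 4} is a clique of size 4, and the vertices of any clique must share a bag in every tree decomposition; so some bag has ≥ 4 vertices and tw(G) ≥ 3. Hence tw(G) = 3 exactly.

Treewidth 3.
One such decomposition:
Bags: B1 = {1, 2, 3, 4}  B2 = {2, 3, 4, 5}
Tree: B1–B2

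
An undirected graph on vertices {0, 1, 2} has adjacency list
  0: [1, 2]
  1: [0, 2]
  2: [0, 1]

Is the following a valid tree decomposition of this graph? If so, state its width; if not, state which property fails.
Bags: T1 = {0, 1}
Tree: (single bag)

A tree decomposition must satisfy three properties: every vertex lies in some bag; for every edge, both endpoints lie together in some bag; and for every vertex, the bags containing it form a connected subtree. Here vertex 2 appears in no bag, so the decomposition is invalid.

No — vertex 2 appears in no bag.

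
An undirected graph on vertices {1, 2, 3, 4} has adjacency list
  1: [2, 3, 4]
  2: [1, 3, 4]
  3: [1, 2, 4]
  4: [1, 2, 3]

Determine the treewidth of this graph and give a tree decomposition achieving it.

Treewidth 3.
One optimal decomposition is:
Bags: B1 = {1, 2, 3, 4}
Tree: (single bag)

With just one bag of size 4, the width is 4 − 1 = 3, so tw(G) ≤ 3. For the lower bound, the 4 vertices {1, 2, 3, 4} are pairwise adjacent, and any tree decomposition puts a clique entirely inside one bag — forcing width ≥ 3. Combining the bounds, tw(G) = 3.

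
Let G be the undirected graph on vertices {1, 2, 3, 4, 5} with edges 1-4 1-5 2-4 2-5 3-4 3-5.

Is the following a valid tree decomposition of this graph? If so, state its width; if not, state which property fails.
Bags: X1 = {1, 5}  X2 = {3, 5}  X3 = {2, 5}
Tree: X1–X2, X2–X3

No — vertex 4 appears in no bag.

A tree decomposition must satisfy three properties: every vertex lies in some bag; for every edge, both endpoints lie together in some bag; and for every vertex, the bags containing it form a connected subtree. Here vertex 4 appears in no bag, so the decomposition is invalid.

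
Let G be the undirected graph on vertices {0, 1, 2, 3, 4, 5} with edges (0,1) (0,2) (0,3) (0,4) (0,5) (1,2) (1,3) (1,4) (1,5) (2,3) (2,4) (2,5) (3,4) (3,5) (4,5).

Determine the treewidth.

A width-5 tree decomposition is:
Bags: B1 = {0, 1, 2, 3, 4, 5}
Tree: (single bag)
With just one bag of size 6, the width is 6 − 1 = 5, so tw(G) ≤ 5. On the other hand G contains the 6-clique {0, 1, 2, 3, 4, 5}. A clique must lie in a single bag of any decomposition, so no decomposition can have width below 5. Combining the bounds, tw(G) = 5.

5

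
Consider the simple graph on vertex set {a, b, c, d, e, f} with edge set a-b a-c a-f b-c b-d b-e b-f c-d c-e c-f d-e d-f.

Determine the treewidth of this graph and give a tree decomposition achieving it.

Every bag has size at most 4, so the width is 4 − 1 = 3 and tw(G) ≤ 3. Conversely, {b, c, d, e} is a clique of size 4, and the vertices of any clique must share a bag in every tree decomposition; so some bag has ≥ 4 vertices and tw(G) ≥ 3. Hence tw(G) = 3 exactly.

Treewidth 3.
Bags: B1 = {b, c, d, f}  B2 = {b, c, d, e}  B3 = {a, b, c, f}
Tree: B1–B2, B1–B3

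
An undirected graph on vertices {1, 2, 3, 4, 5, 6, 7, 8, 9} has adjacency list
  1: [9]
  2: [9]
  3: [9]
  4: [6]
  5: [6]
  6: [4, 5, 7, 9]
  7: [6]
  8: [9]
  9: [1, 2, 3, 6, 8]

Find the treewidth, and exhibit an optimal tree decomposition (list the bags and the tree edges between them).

Treewidth 1.
One such decomposition:
Bags: B1 = {6, 9}  B2 = {2, 9}  B3 = {4, 6}  B4 = {5, 6}  B5 = {3, 9}  B6 = {1, 9}  B7 = {6, 7}  B8 = {8, 9}
Tree: B1–B2, B1–B3, B1–B4, B1–B5, B2–B6, B1–B7, B6–B8

Each bag holds 2 vertices, so the decomposition has width 1, which upper-bounds the treewidth. Since G has at least one edge (e.g. 6–9), it is not an edgeless graph, so tw(G) ≥ 1. The upper and lower bounds meet at 1, so that is the treewidth.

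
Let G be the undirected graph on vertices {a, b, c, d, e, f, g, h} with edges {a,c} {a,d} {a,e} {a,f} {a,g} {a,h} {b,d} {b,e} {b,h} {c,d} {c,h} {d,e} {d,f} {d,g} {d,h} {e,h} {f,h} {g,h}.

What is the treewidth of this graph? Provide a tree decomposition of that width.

Treewidth 3.
Bags: B1 = {a, d, g, h}  B2 = {a, d, e, h}  B3 = {b, d, e, h}  B4 = {a, c, d, h}  B5 = {a, d, f, h}
Tree: B1–B2, B2–B3, B2–B4, B2–B5

The largest bag has 4 vertices, giving width 3; this decomposition certifies tw(G) ≤ 3. For the lower bound, the 4 vertices {a, d, g, h} are pairwise adjacent, and any tree decomposition puts a clique entirely inside one bag — forcing width ≥ 3. Hence tw(G) = 3 exactly.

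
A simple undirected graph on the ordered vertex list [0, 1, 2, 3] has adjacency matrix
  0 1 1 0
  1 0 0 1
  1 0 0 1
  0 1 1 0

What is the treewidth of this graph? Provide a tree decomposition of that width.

Every bag has size at most 3, so the width is 3 − 1 = 2 and tw(G) ≤ 2. For the lower bound, G contains the cycle 1–0–2–3–1, so G is not a forest; only forests have treewidth ≤ 1, hence tw(G) ≥ 2. The upper and lower bounds meet at 2, so that is the treewidth.

Treewidth 2.
One such decomposition:
Bags: B1 = {0, 1, 2}  B2 = {1, 2, 3}
Tree: B1–B2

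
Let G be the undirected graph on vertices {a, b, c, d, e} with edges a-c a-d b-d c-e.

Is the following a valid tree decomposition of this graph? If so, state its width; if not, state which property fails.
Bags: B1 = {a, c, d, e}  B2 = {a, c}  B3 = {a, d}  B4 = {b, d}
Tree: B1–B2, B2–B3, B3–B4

No — bags containing vertex d are not connected in the tree.

A tree decomposition must satisfy three properties: every vertex lies in some bag; for every edge, both endpoints lie together in some bag; and for every vertex, the bags containing it form a connected subtree. Here bags containing vertex d are not connected in the tree, so the decomposition is invalid.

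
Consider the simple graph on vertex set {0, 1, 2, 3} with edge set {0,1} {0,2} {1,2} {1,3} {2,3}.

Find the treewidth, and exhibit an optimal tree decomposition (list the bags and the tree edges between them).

Every bag has size at most 3, so the width is 3 − 1 = 2 and tw(G) ≤ 2. Conversely, {0, 1, 2} is a clique of size 3, and the vertices of any clique must share a bag in every tree decomposition; so some bag has ≥ 3 vertices and tw(G) ≥ 2. Combining the bounds, tw(G) = 2.

Treewidth 2.
One optimal decomposition is:
Bags: B1 = {1, 2, 3}  B2 = {0, 1, 2}
Tree: B1–B2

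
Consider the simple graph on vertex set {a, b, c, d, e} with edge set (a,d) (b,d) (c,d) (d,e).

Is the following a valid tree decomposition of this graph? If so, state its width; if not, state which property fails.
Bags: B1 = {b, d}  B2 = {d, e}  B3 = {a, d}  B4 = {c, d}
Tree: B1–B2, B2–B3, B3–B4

Checking the three conditions: (i) the bags cover all of {a, b, c, d, e}; (ii) for each edge, some bag contains both endpoints; (iii) the bags containing any fixed vertex form a subtree. All hold, so the decomposition is valid with width 2 − 1 = 1.

Yes; width 1.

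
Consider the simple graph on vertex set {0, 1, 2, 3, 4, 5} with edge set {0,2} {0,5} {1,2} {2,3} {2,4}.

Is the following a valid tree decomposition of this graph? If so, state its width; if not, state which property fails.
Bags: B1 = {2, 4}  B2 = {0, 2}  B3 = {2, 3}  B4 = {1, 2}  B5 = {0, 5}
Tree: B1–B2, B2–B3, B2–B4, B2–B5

Yes; width 1.

Vertex coverage: the bags together contain {0, 1, 2, 3, 4, 5}, the full vertex set. Edge coverage: each edge of G has both endpoints in at least one bag. Running intersection: for every vertex, the bags containing it form a connected subtree. All three properties hold, so this is a valid tree decomposition of width max|bag| − 1 = 1, and hence tw(G) ≤ 1.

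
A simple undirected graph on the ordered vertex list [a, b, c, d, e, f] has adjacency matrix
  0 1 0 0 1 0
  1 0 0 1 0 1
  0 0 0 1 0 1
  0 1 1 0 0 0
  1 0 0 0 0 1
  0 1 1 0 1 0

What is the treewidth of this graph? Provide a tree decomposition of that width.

The largest bag has 3 vertices, giving width 2; this decomposition certifies tw(G) ≤ 2. Since a–e–f–b–a is a cycle in G, G is not acyclic. Forests are exactly the graphs of treewidth ≤ 1, so tw(G) ≥ 2. Combining the bounds, tw(G) = 2.

Treewidth 2.
One optimal decomposition is:
Bags: B1 = {a, b, e}  B2 = {b, e, f}  B3 = {b, d, f}  B4 = {c, d, f}
Tree: B1–B2, B2–B3, B3–B4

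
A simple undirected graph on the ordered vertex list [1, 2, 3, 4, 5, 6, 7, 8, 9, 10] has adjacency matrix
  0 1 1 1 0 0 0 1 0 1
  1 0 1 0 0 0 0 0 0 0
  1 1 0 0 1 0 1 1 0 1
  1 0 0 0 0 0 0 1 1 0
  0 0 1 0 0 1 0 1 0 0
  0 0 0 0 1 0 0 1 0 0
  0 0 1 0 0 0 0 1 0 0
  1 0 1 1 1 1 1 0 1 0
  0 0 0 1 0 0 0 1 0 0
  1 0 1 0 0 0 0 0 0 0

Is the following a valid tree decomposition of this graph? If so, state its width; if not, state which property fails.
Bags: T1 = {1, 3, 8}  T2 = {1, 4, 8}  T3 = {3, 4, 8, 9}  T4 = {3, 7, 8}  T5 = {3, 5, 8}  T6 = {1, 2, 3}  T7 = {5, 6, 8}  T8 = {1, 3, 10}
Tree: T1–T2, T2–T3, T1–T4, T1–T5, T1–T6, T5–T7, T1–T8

A tree decomposition must satisfy three properties: every vertex lies in some bag; for every edge, both endpoints lie together in some bag; and for every vertex, the bags containing it form a connected subtree. Here bags containing vertex 3 are not connected in the tree, so the decomposition is invalid.

No — bags containing vertex 3 are not connected in the tree.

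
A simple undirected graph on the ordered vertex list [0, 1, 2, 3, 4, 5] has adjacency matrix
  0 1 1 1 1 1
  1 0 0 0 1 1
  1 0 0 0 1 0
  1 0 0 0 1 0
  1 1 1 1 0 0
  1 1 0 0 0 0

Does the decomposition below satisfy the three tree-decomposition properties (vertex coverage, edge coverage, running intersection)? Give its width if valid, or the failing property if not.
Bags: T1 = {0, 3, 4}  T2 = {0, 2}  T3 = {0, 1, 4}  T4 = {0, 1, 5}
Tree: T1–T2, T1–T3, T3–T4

No — edge (4,2) lies in no bag.

A tree decomposition must satisfy three properties: every vertex lies in some bag; for every edge, both endpoints lie together in some bag; and for every vertex, the bags containing it form a connected subtree. Here edge (4,2) lies in no bag, so the decomposition is invalid.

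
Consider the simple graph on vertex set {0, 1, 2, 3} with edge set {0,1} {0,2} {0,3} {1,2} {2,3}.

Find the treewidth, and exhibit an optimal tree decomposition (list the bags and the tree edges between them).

Each bag holds 3 vertices, so the decomposition has width 2, which upper-bounds the treewidth. For the lower bound, the 3 vertices {0, 1, 2} are pairwise adjacent, and any tree decomposition puts a clique entirely inside one bag — forcing width ≥ 2. Hence tw(G) = 2 exactly.

Treewidth 2.
One optimal decomposition is:
Bags: B1 = {0, 1, 2}  B2 = {0, 2, 3}
Tree: B1–B2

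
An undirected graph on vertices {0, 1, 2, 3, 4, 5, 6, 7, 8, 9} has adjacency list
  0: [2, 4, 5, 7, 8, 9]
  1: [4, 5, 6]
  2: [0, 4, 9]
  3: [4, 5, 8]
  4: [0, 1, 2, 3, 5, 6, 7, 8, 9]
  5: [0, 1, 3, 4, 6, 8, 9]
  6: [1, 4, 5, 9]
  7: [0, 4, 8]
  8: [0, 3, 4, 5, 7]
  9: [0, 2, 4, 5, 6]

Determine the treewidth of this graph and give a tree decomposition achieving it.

Every bag has size at most 4, so the width is 4 − 1 = 3 and tw(G) ≤ 3. Conversely, {0, 2, 4, 9} is a clique of size 4, and the vertices of any clique must share a bag in every tree decomposition; so some bag has ≥ 4 vertices and tw(G) ≥ 3. The upper and lower bounds meet at 3, so that is the treewidth.

Treewidth 3.
One optimal decomposition is:
Bags: B1 = {0, 4, 5, 8}  B2 = {0, 4, 5, 9}  B3 = {4, 5, 6, 9}  B4 = {0, 2, 4, 9}  B5 = {3, 4, 5, 8}  B6 = {1, 4, 5, 6}  B7 = {0, 4, 7, 8}
Tree: B1–B2, B2–B3, B2–B4, B1–B5, B3–B6, B1–B7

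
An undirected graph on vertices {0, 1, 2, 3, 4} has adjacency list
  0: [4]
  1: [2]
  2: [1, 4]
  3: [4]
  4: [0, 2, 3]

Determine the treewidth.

A width-1 tree decomposition is:
Bags: B1 = {3, 4}  B2 = {2, 4}  B3 = {1, 2}  B4 = {0, 4}
Tree: B1–B2, B2–B3, B2–B4
Each bag holds 2 vertices, so the decomposition has width 1, which upper-bounds the treewidth. Since G has at least one edge (e.g. 4–3), it is not an edgeless graph, so tw(G) ≥ 1. Therefore the treewidth is 1.

1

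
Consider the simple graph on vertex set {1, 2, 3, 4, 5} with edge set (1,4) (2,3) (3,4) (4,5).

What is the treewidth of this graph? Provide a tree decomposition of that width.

Treewidth 1.
Bags: B1 = {4, 5}  B2 = {3, 4}  B3 = {2, 3}  B4 = {1, 4}
Tree: B1–B2, B2–B3, B1–B4

The largest bag has 2 vertices, giving width 1; this decomposition certifies tw(G) ≤ 1. Since G has at least one edge (e.g. 4–5), it is not an edgeless graph, so tw(G) ≥ 1. Combining the bounds, tw(G) = 1.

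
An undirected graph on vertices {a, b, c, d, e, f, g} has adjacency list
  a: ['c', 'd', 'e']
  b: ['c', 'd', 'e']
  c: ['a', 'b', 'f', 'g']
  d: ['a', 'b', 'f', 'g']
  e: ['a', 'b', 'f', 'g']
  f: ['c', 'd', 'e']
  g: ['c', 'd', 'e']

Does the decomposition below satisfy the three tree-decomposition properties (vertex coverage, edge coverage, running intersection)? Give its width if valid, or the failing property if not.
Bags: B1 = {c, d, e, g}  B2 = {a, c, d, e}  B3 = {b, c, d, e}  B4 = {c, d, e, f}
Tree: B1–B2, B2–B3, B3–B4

Vertex coverage: the bags together contain {a, b, c, d, e, f, g}, the full vertex set. Edge coverage: each edge of G has both endpoints in at least one bag. Running intersection: for every vertex, the bags containing it form a connected subtree. All three properties hold, so this is a valid tree decomposition of width max|bag| − 1 = 3, and hence tw(G) ≤ 3.

Yes; width 3.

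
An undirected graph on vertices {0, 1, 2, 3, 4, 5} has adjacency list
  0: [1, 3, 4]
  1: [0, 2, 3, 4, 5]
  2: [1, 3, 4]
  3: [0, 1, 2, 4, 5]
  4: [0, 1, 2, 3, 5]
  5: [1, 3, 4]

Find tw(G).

A width-3 tree decomposition is:
Bags: B1 = {1, 3, 4, 5}  B2 = {1, 2, 3, 4}  B3 = {0, 1, 3, 4}
Tree: B1–B2, B1–B3
Each bag holds 4 vertices, so the decomposition has width 3, which upper-bounds the treewidth. On the other hand G contains the 4-clique {0, 1, 3, 4}. A clique must lie in a single bag of any decomposition, so no decomposition can have width below 3. Therefore the treewidth is 3.

3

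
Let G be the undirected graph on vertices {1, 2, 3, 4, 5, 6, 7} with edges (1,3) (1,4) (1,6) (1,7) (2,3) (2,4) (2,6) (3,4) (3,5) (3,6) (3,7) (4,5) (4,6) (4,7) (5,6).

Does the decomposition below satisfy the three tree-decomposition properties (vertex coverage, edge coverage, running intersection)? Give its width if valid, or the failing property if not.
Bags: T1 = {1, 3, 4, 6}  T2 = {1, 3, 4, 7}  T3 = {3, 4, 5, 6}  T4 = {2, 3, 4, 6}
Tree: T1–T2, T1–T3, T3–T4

Yes; width 3.

Vertex coverage: the bags together contain {1, 2, 3, 4, 5, 6, 7}, the full vertex set. Edge coverage: each edge of G has both endpoints in at least one bag. Running intersection: for every vertex, the bags containing it form a connected subtree. All three properties hold, so this is a valid tree decomposition of width max|bag| − 1 = 3, and hence tw(G) ≤ 3.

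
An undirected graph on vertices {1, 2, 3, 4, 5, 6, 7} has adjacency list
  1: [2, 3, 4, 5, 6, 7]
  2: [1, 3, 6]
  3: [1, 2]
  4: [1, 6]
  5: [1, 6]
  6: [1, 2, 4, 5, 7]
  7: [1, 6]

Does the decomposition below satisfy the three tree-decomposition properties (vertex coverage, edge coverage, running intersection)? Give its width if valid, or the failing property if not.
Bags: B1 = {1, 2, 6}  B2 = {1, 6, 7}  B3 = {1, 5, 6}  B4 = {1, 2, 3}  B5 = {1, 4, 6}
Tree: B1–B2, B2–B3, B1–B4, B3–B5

Checking the three conditions: (i) the bags cover all of {1, 2, 3, 4, 5, 6, 7}; (ii) for each edge, some bag contains both endpoints; (iii) the bags containing any fixed vertex form a subtree. All hold, so the decomposition is valid with width 3 − 1 = 2.

Yes; width 2.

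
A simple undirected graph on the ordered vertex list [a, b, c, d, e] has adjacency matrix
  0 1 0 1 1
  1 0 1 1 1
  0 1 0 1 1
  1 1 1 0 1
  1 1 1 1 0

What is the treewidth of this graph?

A width-3 tree decomposition is:
Bags: B1 = {a, b, d, e}  B2 = {b, c, d, e}
Tree: B1–B2
Every bag has size at most 4, so the width is 4 − 1 = 3 and tw(G) ≤ 3. For the lower bound, the 4 vertices {b, c, d, e} are pairwise adjacent, and any tree decomposition puts a clique entirely inside one bag — forcing width ≥ 3. Hence tw(G) = 3 exactly.

3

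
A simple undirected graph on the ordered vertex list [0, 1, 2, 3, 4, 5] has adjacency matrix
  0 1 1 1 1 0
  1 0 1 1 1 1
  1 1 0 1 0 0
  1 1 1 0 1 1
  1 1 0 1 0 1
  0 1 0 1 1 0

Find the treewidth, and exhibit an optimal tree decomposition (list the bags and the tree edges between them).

Every bag has size at most 4, so the width is 4 − 1 = 3 and tw(G) ≤ 3. Conversely, {0, 1, 2, 3} is a clique of size 4, and the vertices of any clique must share a bag in every tree decomposition; so some bag has ≥ 4 vertices and tw(G) ≥ 3. The upper and lower bounds meet at 3, so that is the treewidth.

Treewidth 3.
One such decomposition:
Bags: B1 = {0, 1, 2, 3}  B2 = {0, 1, 3, 4}  B3 = {1, 3, 4, 5}
Tree: B1–B2, B2–B3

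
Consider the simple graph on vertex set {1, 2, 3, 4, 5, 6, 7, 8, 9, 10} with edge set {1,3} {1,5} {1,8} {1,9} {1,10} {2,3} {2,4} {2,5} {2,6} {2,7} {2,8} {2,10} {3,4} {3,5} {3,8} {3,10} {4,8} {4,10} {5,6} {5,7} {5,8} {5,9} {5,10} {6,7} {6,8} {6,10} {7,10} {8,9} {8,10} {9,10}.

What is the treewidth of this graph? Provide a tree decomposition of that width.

Treewidth 4.
One optimal decomposition is:
Bags: B1 = {2, 5, 6, 8, 10}  B2 = {2, 3, 5, 8, 10}  B3 = {2, 3, 4, 8, 10}  B4 = {2, 5, 6, 7, 10}  B5 = {1, 3, 5, 8, 10}  B6 = {1, 5, 8, 9, 10}
Tree: B1–B2, B2–B3, B1–B4, B2–B5, B5–B6

The largest bag has 5 vertices, giving width 4; this decomposition certifies tw(G) ≤ 4. On the other hand G contains the 5-clique {2, 3, 4, 8, 10}. A clique must lie in a single bag of any decomposition, so no decomposition can have width below 4. Combining the bounds, tw(G) = 4.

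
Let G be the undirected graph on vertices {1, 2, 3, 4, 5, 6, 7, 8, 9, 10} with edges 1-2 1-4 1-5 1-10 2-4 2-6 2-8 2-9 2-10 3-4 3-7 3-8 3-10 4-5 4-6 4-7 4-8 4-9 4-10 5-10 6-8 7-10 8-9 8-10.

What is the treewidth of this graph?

3

A width-3 tree decomposition is:
Bags: B1 = {2, 4, 8, 10}  B2 = {3, 4, 8, 10}  B3 = {2, 4, 6, 8}  B4 = {2, 4, 8, 9}  B5 = {3, 4, 7, 10}  B6 = {1, 2, 4, 10}  B7 = {1, 4, 5, 10}
Tree: B1–B2, B1–B3, B1–B4, B2–B5, B1–B6, B6–B7
The largest bag has 4 vertices, giving width 3; this decomposition certifies tw(G) ≤ 3. For the lower bound, the 4 vertices {2, 4, 8, 9} are pairwise adjacent, and any tree decomposition puts a clique entirely inside one bag — forcing width ≥ 3. Therefore the treewidth is 3.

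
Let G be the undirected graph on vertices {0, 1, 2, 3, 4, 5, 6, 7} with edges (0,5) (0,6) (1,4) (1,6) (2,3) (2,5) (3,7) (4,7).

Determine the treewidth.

A width-2 tree decomposition is:
Bags: B1 = {2, 3, 5}  B2 = {0, 3, 5}  B3 = {0, 3, 6}  B4 = {1, 3, 6}  B5 = {1, 3, 4}  B6 = {3, 4, 7}
Tree: B1–B2, B2–B3, B3–B4, B4–B5, B5–B6
Each bag holds 3 vertices, so the decomposition has width 2, which upper-bounds the treewidth. Since 3–2–5–0–6–1–4–7–3 is a cycle in G, G is not acyclic. Forests are exactly the graphs of treewidth ≤ 1, so tw(G) ≥ 2. Hence tw(G) = 2 exactly.

2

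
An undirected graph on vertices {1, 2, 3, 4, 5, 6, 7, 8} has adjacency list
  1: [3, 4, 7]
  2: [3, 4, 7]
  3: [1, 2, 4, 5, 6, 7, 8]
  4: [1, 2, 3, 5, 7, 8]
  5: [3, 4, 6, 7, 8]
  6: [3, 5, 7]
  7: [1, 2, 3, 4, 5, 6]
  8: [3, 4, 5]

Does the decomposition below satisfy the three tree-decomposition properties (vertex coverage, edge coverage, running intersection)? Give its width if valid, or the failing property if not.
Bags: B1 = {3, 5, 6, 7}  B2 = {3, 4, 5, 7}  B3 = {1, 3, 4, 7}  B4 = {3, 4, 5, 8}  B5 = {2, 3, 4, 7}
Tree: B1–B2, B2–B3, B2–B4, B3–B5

Every vertex of G appears in some bag (union = {1, 2, 3, 4, 5, 6, 7, 8}); every edge is covered by a bag; and for each vertex v the set of bags containing v is connected in the bag tree. The decomposition is therefore valid. The largest bag has 4 vertices, so the width is 3.

Yes; width 3.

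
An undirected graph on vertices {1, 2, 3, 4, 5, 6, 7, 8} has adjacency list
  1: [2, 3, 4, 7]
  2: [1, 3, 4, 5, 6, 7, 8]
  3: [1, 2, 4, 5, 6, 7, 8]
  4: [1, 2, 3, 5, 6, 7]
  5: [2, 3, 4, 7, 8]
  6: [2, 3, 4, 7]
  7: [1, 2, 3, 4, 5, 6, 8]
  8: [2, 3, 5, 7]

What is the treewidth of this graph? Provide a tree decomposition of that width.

Treewidth 4.
Bags: B1 = {2, 3, 4, 6, 7}  B2 = {1, 2, 3, 4, 7}  B3 = {2, 3, 4, 5, 7}  B4 = {2, 3, 5, 7, 8}
Tree: B1–B2, B1–B3, B3–B4

The largest bag has 5 vertices, giving width 4; this decomposition certifies tw(G) ≤ 4. On the other hand G contains the 5-clique {2, 3, 5, 7, 8}. A clique must lie in a single bag of any decomposition, so no decomposition can have width below 4. Therefore the treewidth is 4.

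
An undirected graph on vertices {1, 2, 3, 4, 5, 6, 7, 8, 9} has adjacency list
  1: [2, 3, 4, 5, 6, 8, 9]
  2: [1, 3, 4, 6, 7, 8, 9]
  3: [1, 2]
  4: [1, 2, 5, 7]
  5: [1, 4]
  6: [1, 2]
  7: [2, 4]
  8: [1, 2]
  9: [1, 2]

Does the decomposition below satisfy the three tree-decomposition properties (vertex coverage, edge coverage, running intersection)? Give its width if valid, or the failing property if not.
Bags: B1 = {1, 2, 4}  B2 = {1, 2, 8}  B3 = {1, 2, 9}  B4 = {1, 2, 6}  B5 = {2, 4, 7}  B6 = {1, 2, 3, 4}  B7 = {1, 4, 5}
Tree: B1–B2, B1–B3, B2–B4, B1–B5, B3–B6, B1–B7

A tree decomposition must satisfy three properties: every vertex lies in some bag; for every edge, both endpoints lie together in some bag; and for every vertex, the bags containing it form a connected subtree. Here bags containing vertex 4 are not connected in the tree, so the decomposition is invalid.

No — bags containing vertex 4 are not connected in the tree.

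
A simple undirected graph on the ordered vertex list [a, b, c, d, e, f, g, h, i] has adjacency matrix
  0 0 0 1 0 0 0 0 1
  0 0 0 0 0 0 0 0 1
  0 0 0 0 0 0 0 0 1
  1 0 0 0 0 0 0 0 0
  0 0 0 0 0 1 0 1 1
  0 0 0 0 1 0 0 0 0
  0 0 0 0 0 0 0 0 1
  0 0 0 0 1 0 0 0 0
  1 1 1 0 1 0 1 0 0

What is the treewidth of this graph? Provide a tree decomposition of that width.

Treewidth 1.
Bags: B1 = {c, i}  B2 = {e, i}  B3 = {e, h}  B4 = {g, i}  B5 = {b, i}  B6 = {a, i}  B7 = {a, d}  B8 = {e, f}
Tree: B1–B2, B2–B3, B2–B4, B4–B5, B1–B6, B6–B7, B3–B8

The largest bag has 2 vertices, giving width 1; this decomposition certifies tw(G) ≤ 1. G has an edge, so its treewidth is at least 1. Therefore the treewidth is 1.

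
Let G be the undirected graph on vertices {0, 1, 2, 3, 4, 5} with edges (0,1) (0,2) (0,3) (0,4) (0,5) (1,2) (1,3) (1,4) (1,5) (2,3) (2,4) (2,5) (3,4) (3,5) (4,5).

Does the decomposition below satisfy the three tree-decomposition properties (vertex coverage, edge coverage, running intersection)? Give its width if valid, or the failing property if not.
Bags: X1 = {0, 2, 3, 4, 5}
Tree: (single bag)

A tree decomposition must satisfy three properties: every vertex lies in some bag; for every edge, both endpoints lie together in some bag; and for every vertex, the bags containing it form a connected subtree. Here vertex 1 appears in no bag, so the decomposition is invalid.

No — vertex 1 appears in no bag.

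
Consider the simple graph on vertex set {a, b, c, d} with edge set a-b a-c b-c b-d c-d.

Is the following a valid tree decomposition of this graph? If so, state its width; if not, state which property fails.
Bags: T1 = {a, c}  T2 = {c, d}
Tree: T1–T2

A tree decomposition must satisfy three properties: every vertex lies in some bag; for every edge, both endpoints lie together in some bag; and for every vertex, the bags containing it form a connected subtree. Here vertex b appears in no bag, so the decomposition is invalid.

No — vertex b appears in no bag.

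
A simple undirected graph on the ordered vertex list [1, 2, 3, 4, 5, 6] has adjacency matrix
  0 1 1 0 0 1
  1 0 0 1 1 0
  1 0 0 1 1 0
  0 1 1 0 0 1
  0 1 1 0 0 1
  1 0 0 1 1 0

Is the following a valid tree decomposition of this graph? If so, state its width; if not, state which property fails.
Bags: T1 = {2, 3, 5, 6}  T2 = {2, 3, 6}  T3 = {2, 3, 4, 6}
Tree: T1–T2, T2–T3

No — vertex 1 appears in no bag.

A tree decomposition must satisfy three properties: every vertex lies in some bag; for every edge, both endpoints lie together in some bag; and for every vertex, the bags containing it form a connected subtree. Here vertex 1 appears in no bag, so the decomposition is invalid.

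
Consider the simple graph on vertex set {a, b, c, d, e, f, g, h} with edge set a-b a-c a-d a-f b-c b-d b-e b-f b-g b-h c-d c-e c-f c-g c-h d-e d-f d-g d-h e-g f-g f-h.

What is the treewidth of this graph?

A width-4 tree decomposition is:
Bags: B1 = {b, c, d, f, g}  B2 = {a, b, c, d, f}  B3 = {b, c, d, e, g}  B4 = {b, c, d, f, h}
Tree: B1–B2, B1–B3, B1–B4
Every bag has size at most 5, so the width is 5 − 1 = 4 and tw(G) ≤ 4. Conversely, {b, c, d, e, g} is a clique of size 5, and the vertices of any clique must share a bag in every tree decomposition; so some bag has ≥ 5 vertices and tw(G) ≥ 4. Hence tw(G) = 4 exactly.

4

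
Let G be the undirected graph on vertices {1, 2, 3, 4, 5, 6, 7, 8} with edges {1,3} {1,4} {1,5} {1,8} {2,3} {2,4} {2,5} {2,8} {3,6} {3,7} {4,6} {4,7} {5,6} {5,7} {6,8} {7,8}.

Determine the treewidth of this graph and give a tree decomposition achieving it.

Treewidth 4.
One optimal decomposition is:
Bags: B1 = {3, 4, 5, 7, 8}  B2 = {3, 4, 5, 6, 8}  B3 = {2, 3, 4, 5, 8}  B4 = {1, 3, 4, 5, 8}
Tree: B1–B2, B2–B3, B3–B4

Every bag has size at most 5, so the width is 5 − 1 = 4 and tw(G) ≤ 4. For the lower bound: the 5 vertex sets {5,7}, {4,6}, {2,3}, {8}, {1} are disjoint, each induces a connected subgraph, and every pair is joined by at least one edge of G. Contracting each set to a single vertex therefore yields K_{5} as a minor, and since treewidth is minor-monotone, tw(G) ≥ tw(K_{5}) = 4. Combining the bounds, tw(G) = 4.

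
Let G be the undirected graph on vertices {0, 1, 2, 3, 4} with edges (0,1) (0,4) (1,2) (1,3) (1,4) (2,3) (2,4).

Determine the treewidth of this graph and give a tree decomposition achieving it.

Every bag has size at most 3, so the width is 3 − 1 = 2 and tw(G) ≤ 2. For the lower bound, the 3 vertices {0, 1, 4} are pairwise adjacent, and any tree decomposition puts a clique entirely inside one bag — forcing width ≥ 2. Therefore the treewidth is 2.

Treewidth 2.
One such decomposition:
Bags: B1 = {1, 2, 3}  B2 = {1, 2, 4}  B3 = {0, 1, 4}
Tree: B1–B2, B2–B3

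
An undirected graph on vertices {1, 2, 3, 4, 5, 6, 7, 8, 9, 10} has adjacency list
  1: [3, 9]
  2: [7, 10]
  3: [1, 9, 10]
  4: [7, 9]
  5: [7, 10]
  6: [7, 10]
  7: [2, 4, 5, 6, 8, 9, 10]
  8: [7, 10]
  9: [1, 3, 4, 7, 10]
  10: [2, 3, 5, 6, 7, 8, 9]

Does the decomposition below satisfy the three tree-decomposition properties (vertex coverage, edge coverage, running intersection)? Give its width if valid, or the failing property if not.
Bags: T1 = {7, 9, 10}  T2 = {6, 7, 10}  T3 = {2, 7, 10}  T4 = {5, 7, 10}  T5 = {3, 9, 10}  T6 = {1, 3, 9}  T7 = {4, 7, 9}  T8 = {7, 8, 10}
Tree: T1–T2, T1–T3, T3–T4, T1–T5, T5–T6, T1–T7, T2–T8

Every vertex of G appears in some bag (union = {1, 2, 3, 4, 5, 6, 7, 8, 9, 10}); every edge is covered by a bag; and for each vertex v the set of bags containing v is connected in the bag tree. The decomposition is therefore valid. The largest bag has 3 vertices, so the width is 2.

Yes; width 2.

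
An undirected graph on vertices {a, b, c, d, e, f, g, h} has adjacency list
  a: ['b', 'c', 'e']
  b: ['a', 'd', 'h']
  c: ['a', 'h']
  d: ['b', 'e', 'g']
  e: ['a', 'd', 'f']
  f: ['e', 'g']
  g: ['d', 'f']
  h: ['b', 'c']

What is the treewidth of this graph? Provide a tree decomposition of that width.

Treewidth 2.
Bags: B1 = {a, c, h}  B2 = {a, b, h}  B3 = {a, b, e}  B4 = {b, d, e}  B5 = {d, e, f}  B6 = {d, f, g}
Tree: B1–B2, B2–B3, B3–B4, B4–B5, B5–B6

Every bag has size at most 3, so the width is 3 − 1 = 2 and tw(G) ≤ 2. Since c–h–b–a–c is a cycle in G, G is not acyclic. Forests are exactly the graphs of treewidth ≤ 1, so tw(G) ≥ 2. The upper and lower bounds meet at 2, so that is the treewidth.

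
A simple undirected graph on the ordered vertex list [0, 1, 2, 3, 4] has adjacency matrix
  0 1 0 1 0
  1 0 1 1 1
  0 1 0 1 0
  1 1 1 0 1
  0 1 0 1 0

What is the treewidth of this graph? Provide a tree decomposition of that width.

The largest bag has 3 vertices, giving width 2; this decomposition certifies tw(G) ≤ 2. On the other hand G contains the 3-clique {0, 1, 3}. A clique must lie in a single bag of any decomposition, so no decomposition can have width below 2. Therefore the treewidth is 2.

Treewidth 2.
One optimal decomposition is:
Bags: B1 = {1, 3, 4}  B2 = {0, 1, 3}  B3 = {1, 2, 3}
Tree: B1–B2, B2–B3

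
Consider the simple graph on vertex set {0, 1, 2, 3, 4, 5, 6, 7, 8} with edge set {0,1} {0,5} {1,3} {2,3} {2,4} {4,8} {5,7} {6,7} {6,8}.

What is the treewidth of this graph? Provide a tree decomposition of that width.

The largest bag has 3 vertices, giving width 2; this decomposition certifies tw(G) ≤ 2. The edges 5–0–1–3–2–4–8–6–7–5 form a cycle, so G is not a tree and its treewidth is at least 2. The upper and lower bounds meet at 2, so that is the treewidth.

Treewidth 2.
Bags: B1 = {0, 1, 5}  B2 = {1, 3, 5}  B3 = {2, 3, 5}  B4 = {2, 4, 5}  B5 = {4, 5, 8}  B6 = {5, 6, 8}  B7 = {5, 6, 7}
Tree: B1–B2, B2–B3, B3–B4, B4–B5, B5–B6, B6–B7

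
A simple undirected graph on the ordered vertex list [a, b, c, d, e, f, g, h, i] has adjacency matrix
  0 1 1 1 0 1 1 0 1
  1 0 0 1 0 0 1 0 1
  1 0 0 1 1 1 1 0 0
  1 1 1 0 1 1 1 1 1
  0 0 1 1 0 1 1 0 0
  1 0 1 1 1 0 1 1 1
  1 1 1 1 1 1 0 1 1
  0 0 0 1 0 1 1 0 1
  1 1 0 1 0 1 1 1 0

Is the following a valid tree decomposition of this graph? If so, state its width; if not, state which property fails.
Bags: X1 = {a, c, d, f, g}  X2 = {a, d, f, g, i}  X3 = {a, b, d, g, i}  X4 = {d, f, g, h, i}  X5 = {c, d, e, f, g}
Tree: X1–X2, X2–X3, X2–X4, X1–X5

Vertex coverage: the bags together contain {a, b, c, d, e, f, g, h, i}, the full vertex set. Edge coverage: each edge of G has both endpoints in at least one bag. Running intersection: for every vertex, the bags containing it form a connected subtree. All three properties hold, so this is a valid tree decomposition of width max|bag| − 1 = 4, and hence tw(G) ≤ 4.

Yes; width 4.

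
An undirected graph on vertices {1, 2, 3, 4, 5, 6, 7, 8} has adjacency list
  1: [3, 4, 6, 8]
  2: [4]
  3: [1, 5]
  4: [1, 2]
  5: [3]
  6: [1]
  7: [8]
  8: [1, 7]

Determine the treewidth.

A width-1 tree decomposition is:
Bags: B1 = {7, 8}  B2 = {1, 8}  B3 = {1, 3}  B4 = {1, 4}  B5 = {3, 5}  B6 = {1, 6}  B7 = {2, 4}
Tree: B1–B2, B2–B3, B2–B4, B3–B5, B3–B6, B4–B7
Each bag holds 2 vertices, so the decomposition has width 1, which upper-bounds the treewidth. Any graph with an edge has treewidth ≥ 1, and G has the edge 8–7. Therefore the treewidth is 1.

1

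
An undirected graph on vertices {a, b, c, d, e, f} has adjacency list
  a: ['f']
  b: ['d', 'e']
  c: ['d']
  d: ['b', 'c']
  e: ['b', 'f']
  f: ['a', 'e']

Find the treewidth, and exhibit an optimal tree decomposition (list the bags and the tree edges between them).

Treewidth 1.
Bags: B1 = {b, d}  B2 = {b, e}  B3 = {e, f}  B4 = {a, f}  B5 = {c, d}
Tree: B1–B2, B2–B3, B3–B4, B1–B5

The largest bag has 2 vertices, giving width 1; this decomposition certifies tw(G) ≤ 1. Since G has at least one edge (e.g. b–d), it is not an edgeless graph, so tw(G) ≥ 1. Combining the bounds, tw(G) = 1.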